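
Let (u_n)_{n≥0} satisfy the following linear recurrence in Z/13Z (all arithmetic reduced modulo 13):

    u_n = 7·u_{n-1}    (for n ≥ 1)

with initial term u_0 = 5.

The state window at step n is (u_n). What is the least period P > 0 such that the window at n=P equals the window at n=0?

n=0: window = (5)
n=1: window = (9)
n=2: window = (11)
n=3: window = (12)
n=4: window = (6)
n=5: window = (3)
n=6: window = (8)
n=7: window = (4)
n=8: window = (2)
n=9: window = (1)
n=10: window = (7)
n=11: window = (10)
n=12: window = (5)
window at n=12 equals window at n=0 → period = 12

12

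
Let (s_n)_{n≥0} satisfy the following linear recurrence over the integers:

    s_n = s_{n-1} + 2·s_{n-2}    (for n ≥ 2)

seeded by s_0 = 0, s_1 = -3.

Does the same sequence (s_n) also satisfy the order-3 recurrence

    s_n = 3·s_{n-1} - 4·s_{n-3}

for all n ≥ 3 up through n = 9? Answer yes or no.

yes

Terms s_0..s_9: 0, -3, -3, -9, -15, -33, -63, -129, -255, -513
n=3: candidate gives -9, actual s_3 = -9 ✓
n=4: candidate gives -15, actual s_4 = -15 ✓
n=5: candidate gives -33, actual s_5 = -33 ✓
n=6: candidate gives -63, actual s_6 = -63 ✓
n=7: candidate gives -129, actual s_7 = -129 ✓
n=8: candidate gives -255, actual s_8 = -255 ✓
n=9: candidate gives -513, actual s_9 = -513 ✓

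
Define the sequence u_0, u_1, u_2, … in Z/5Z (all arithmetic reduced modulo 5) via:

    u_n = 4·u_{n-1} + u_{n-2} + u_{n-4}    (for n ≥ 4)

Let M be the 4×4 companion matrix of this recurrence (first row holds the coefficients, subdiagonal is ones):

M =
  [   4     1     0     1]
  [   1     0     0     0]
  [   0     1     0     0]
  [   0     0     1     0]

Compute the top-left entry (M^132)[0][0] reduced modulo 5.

0

(M^132)[0][0] is the top entry after applying M 132 times to the unit state (1, 0, 0, 0). Equivalently it is h_{135} for the auxiliary sequence (h_n) obeying the same recurrence with h_3 = 1 and h_i = 0 for 0 ≤ i < 3:
h_4 = 4·1 + 1·0 + 0·0 + 1·0 = 4
h_5 = 4·4 + 1·1 + 0·0 + 1·0 = 2
h_6 = 4·2 + 1·4 + 0·1 + 1·0 = 2
h_7 = 4·2 + 1·2 + 0·4 + 1·1 = 1
h_8 = 4·1 + 1·2 + 0·2 + 1·4 = 0
h_9 = 4·0 + 1·1 + 0·2 + 1·2 = 3
h_10 = 4·3 + 1·0 + 0·1 + 1·2 = 4
h_11 = 4·4 + 1·3 + 0·0 + 1·1 = 0
h_12 = 4·0 + 1·4 + 0·3 + 1·0 = 4
h_13 = 4·4 + 1·0 + 0·4 + 1·3 = 4
h_14 = 4·4 + 1·4 + 0·0 + 1·4 = 4
h_15 = 4·4 + 1·4 + 0·4 + 1·0 = 0
h_16 = 4·0 + 1·4 + 0·4 + 1·4 = 3
h_17 = 4·3 + 1·0 + 0·4 + 1·4 = 1
h_18 = 4·1 + 1·3 + 0·0 + 1·4 = 1
h_19 = 4·1 + 1·1 + 0·3 + 1·0 = 0
h_20 = 4·0 + 1·1 + 0·1 + 1·3 = 4
h_21 = 4·4 + 1·0 + 0·1 + 1·1 = 2
h_22 = 4·2 + 1·4 + 0·0 + 1·1 = 3
h_23 = 4·3 + 1·2 + 0·4 + 1·0 = 4
h_24 = 4·4 + 1·3 + 0·2 + 1·4 = 3
h_25 = 4·3 + 1·4 + 0·3 + 1·2 = 3
h_26 = 4·3 + 1·3 + 0·4 + 1·3 = 3
h_27 = 4·3 + 1·3 + 0·3 + 1·4 = 4
h_28 = 4·4 + 1·3 + 0·3 + 1·3 = 2
h_29 = 4·2 + 1·4 + 0·3 + 1·3 = 0
h_30 = 4·0 + 1·2 + 0·4 + 1·3 = 0
h_31 = 4·0 + 1·0 + 0·2 + 1·4 = 4
h_32 = 4·4 + 1·0 + 0·0 + 1·2 = 3
h_33 = 4·3 + 1·4 + 0·0 + 1·0 = 1
h_34 = 4·1 + 1·3 + 0·4 + 1·0 = 2
h_35 = 4·2 + 1·1 + 0·3 + 1·4 = 3
h_36 = 4·3 + 1·2 + 0·1 + 1·3 = 2
h_37 = 4·2 + 1·3 + 0·2 + 1·1 = 2
h_38 = 4·2 + 1·2 + 0·3 + 1·2 = 2
h_39 = 4·2 + 1·2 + 0·2 + 1·3 = 3
h_40 = 4·3 + 1·2 + 0·2 + 1·2 = 1
h_41 = 4·1 + 1·3 + 0·2 + 1·2 = 4
h_42 = 4·4 + 1·1 + 0·3 + 1·2 = 4
h_43 = 4·4 + 1·4 + 0·1 + 1·3 = 3
h_44 = 4·3 + 1·4 + 0·4 + 1·1 = 2
h_45 = 4·2 + 1·3 + 0·4 + 1·4 = 0
h_46 = 4·0 + 1·2 + 0·3 + 1·4 = 1
h_47 = 4·1 + 1·0 + 0·2 + 1·3 = 2
h_48 = 4·2 + 1·1 + 0·0 + 1·2 = 1
h_49 = 4·1 + 1·2 + 0·1 + 1·0 = 1
h_50 = 4·1 + 1·1 + 0·2 + 1·1 = 1
h_51 = 4·1 + 1·1 + 0·1 + 1·2 = 2
h_52 = 4·2 + 1·1 + 0·1 + 1·1 = 0
h_53 = 4·0 + 1·2 + 0·1 + 1·1 = 3
h_54 = 4·3 + 1·0 + 0·2 + 1·1 = 3
h_55 = 4·3 + 1·3 + 0·0 + 1·2 = 2
h_56 = 4·2 + 1·3 + 0·3 + 1·0 = 1
h_57 = 4·1 + 1·2 + 0·3 + 1·3 = 4
h_58 = 4·4 + 1·1 + 0·2 + 1·3 = 0
h_59 = 4·0 + 1·4 + 0·1 + 1·2 = 1
h_60 = 4·1 + 1·0 + 0·4 + 1·1 = 0
h_61 = 4·0 + 1·1 + 0·0 + 1·4 = 0
h_62 = 4·0 + 1·0 + 0·1 + 1·0 = 0
h_63 = 4·0 + 1·0 + 0·0 + 1·1 = 1
(h_60, h_61, h_62, h_63) = (0, 0, 0, 1) = (h_0, h_1, h_2, h_3), so the sequence has period 60.
135 ≡ 15 (mod 60), hence h_135 = h_15 = 0.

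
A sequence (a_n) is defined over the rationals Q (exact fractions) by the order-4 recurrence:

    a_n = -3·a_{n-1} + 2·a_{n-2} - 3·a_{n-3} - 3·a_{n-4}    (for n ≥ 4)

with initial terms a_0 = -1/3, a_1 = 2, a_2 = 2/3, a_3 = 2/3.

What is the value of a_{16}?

-66929237/3

a_4 = -3·2/3 + 2·2/3 + -3·2 + -3·-1/3 = -17/3
a_5 = -3·-17/3 + 2·2/3 + -3·2/3 + -3·2 = 31/3
a_6 = -3·31/3 + 2·-17/3 + -3·2/3 + -3·2/3 = -139/3
a_7 = -3·-139/3 + 2·31/3 + -3·-17/3 + -3·2/3 = 524/3
a_8 = -3·524/3 + 2·-139/3 + -3·31/3 + -3·-17/3 = -1892/3
a_9 = -3·-1892/3 + 2·524/3 + -3·-139/3 + -3·31/3 = 7048/3
a_10 = -3·7048/3 + 2·-1892/3 + -3·524/3 + -3·-139/3 = -26083/3
a_11 = -3·-26083/3 + 2·7048/3 + -3·-1892/3 + -3·524/3 = 96449/3
a_12 = -3·96449/3 + 2·-26083/3 + -3·7048/3 + -3·-1892/3 = -356981/3
a_13 = -3·-356981/3 + 2·96449/3 + -3·-26083/3 + -3·7048/3 = 1320946/3
a_14 = -3·1320946/3 + 2·-356981/3 + -3·96449/3 + -3·-26083/3 = -4887898/3
a_15 = -3·-4887898/3 + 2·1320946/3 + -3·-356981/3 + -3·96449/3 = 18087182/3
a_16 = -3·18087182/3 + 2·-4887898/3 + -3·1320946/3 + -3·-356981/3 = -66929237/3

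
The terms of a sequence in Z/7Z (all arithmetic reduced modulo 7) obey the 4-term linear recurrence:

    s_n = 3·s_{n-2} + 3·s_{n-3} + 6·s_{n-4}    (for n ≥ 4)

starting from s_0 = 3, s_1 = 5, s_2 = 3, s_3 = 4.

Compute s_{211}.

s_4 = 0·4 + 3·3 + 3·5 + 6·3 = 0
s_5 = 0·0 + 3·4 + 3·3 + 6·5 = 2
s_6 = 0·2 + 3·0 + 3·4 + 6·3 = 2
s_7 = 0·2 + 3·2 + 3·0 + 6·4 = 2
s_8 = 0·2 + 3·2 + 3·2 + 6·0 = 5
s_9 = 0·5 + 3·2 + 3·2 + 6·2 = 3
s_10 = 0·3 + 3·5 + 3·2 + 6·2 = 5
s_11 = 0·5 + 3·3 + 3·5 + 6·2 = 1
s_12 = 0·1 + 3·5 + 3·3 + 6·5 = 5
s_13 = 0·5 + 3·1 + 3·5 + 6·3 = 1
s_14 = 0·1 + 3·5 + 3·1 + 6·5 = 6
s_15 = 0·6 + 3·1 + 3·5 + 6·1 = 3
s_16 = 0·3 + 3·6 + 3·1 + 6·5 = 2
s_17 = 0·2 + 3·3 + 3·6 + 6·1 = 5
s_18 = 0·5 + 3·2 + 3·3 + 6·6 = 2
s_19 = 0·2 + 3·5 + 3·2 + 6·3 = 4
s_20 = 0·4 + 3·2 + 3·5 + 6·2 = 5
s_21 = 0·5 + 3·4 + 3·2 + 6·5 = 6
s_22 = 0·6 + 3·5 + 3·4 + 6·2 = 4
s_23 = 0·4 + 3·6 + 3·5 + 6·4 = 1
s_24 = 0·1 + 3·4 + 3·6 + 6·5 = 4
s_25 = 0·4 + 3·1 + 3·4 + 6·6 = 2
s_26 = 0·2 + 3·4 + 3·1 + 6·4 = 4
s_27 = 0·4 + 3·2 + 3·4 + 6·1 = 3
s_28 = 0·3 + 3·4 + 3·2 + 6·4 = 0
s_29 = 0·0 + 3·3 + 3·4 + 6·2 = 5
s_30 = 0·5 + 3·0 + 3·3 + 6·4 = 5
s_31 = 0·5 + 3·5 + 3·0 + 6·3 = 5
s_32 = 0·5 + 3·5 + 3·5 + 6·0 = 2
s_33 = 0·2 + 3·5 + 3·5 + 6·5 = 4
s_34 = 0·4 + 3·2 + 3·5 + 6·5 = 2
s_35 = 0·2 + 3·4 + 3·2 + 6·5 = 6
s_36 = 0·6 + 3·2 + 3·4 + 6·2 = 2
s_37 = 0·2 + 3·6 + 3·2 + 6·4 = 6
s_38 = 0·6 + 3·2 + 3·6 + 6·2 = 1
s_39 = 0·1 + 3·6 + 3·2 + 6·6 = 4
s_40 = 0·4 + 3·1 + 3·6 + 6·2 = 5
s_41 = 0·5 + 3·4 + 3·1 + 6·6 = 2
s_42 = 0·2 + 3·5 + 3·4 + 6·1 = 5
s_43 = 0·5 + 3·2 + 3·5 + 6·4 = 3
s_44 = 0·3 + 3·5 + 3·2 + 6·5 = 2
s_45 = 0·2 + 3·3 + 3·5 + 6·2 = 1
s_46 = 0·1 + 3·2 + 3·3 + 6·5 = 3
s_47 = 0·3 + 3·1 + 3·2 + 6·3 = 6
s_48 = 0·6 + 3·3 + 3·1 + 6·2 = 3
s_49 = 0·3 + 3·6 + 3·3 + 6·1 = 5
s_50 = 0·5 + 3·3 + 3·6 + 6·3 = 3
s_51 = 0·3 + 3·5 + 3·3 + 6·6 = 4
(s_48, s_49, s_50, s_51) = (3, 5, 3, 4) = (s_0, s_1, s_2, s_3), so the sequence has period 48.
211 ≡ 19 (mod 48), hence s_211 = s_19 = 4.

4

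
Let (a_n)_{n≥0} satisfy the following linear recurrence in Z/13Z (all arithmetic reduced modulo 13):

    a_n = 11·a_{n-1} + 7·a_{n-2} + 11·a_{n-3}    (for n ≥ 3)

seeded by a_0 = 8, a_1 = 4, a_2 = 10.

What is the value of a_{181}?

7

a_3 = 11·10 + 7·4 + 11·8 = 5
a_4 = 11·5 + 7·10 + 11·4 = 0
a_5 = 11·0 + 7·5 + 11·10 = 2
a_6 = 11·2 + 7·0 + 11·5 = 12
a_7 = 11·12 + 7·2 + 11·0 = 3
a_8 = 11·3 + 7·12 + 11·2 = 9
Continuing the recurrence:
  a_9 = 5;  a_10 = 8;  a_11 = 1;  a_12 = 5;  a_13 = 7;  a_14 = 6
  a_15 = 1;  a_16 = 0;  a_17 = 8;  a_18 = 8;  a_19 = 1;  a_20 = 12
  a_21 = 6;  a_22 = 5;  a_23 = 8;  a_24 = 7;  a_25 = 6;  a_26 = 8
  a_27 = 12;  a_28 = 7;  a_29 = 2;  a_30 = 8;  a_31 = 10;  a_32 = 6
  a_33 = 3;  a_34 = 3;  a_35 = 3;  a_36 = 9;  a_37 = 10;  a_38 = 11
  a_39 = 4;  a_40 = 10;  a_41 = 12;  a_42 = 12;  a_43 = 1;  a_44 = 6
  a_45 = 10;  a_46 = 7;  a_47 = 5;  a_48 = 6;  a_49 = 9;  a_50 = 1
  a_51 = 10;  a_52 = 8;  a_53 = 0;  a_54 = 10;  a_55 = 3;  a_56 = 12
  a_57 = 3;  a_58 = 7;  a_59 = 9;  a_60 = 12;  a_61 = 12;  a_62 = 3
  a_63 = 2;  a_64 = 6;  a_65 = 9;  a_66 = 7;  a_67 = 11;  a_68 = 9
  a_69 = 6;  a_70 = 3;  a_71 = 5;  a_72 = 12;  a_73 = 5;  a_74 = 12
  a_75 = 0;  a_76 = 9;  a_77 = 10;  a_78 = 4;  a_79 = 5;  a_80 = 11
  a_81 = 5;  a_82 = 5;  a_83 = 3;  a_84 = 6;  a_85 = 12;  a_86 = 12
  a_87 = 9;  a_88 = 3;  a_89 = 7;  a_90 = 2;  a_91 = 0;  a_92 = 0
  a_93 = 9;  a_94 = 8;  a_95 = 8;  a_96 = 9;  a_97 = 9;  a_98 = 3
  a_99 = 0;  a_100 = 3;  a_101 = 1;  a_102 = 6;  a_103 = 2;  a_104 = 10
  a_105 = 8;  a_106 = 11;  a_107 = 1;  a_108 = 7;  a_109 = 10;  a_110 = 1
  a_111 = 2;  a_112 = 9;  a_113 = 7;  a_114 = 6;  a_115 = 6;  a_116 = 3
  a_117 = 11;  a_118 = 0;  a_119 = 6;  a_120 = 5;  a_121 = 6;  a_122 = 11
  a_123 = 10;  a_124 = 6;  a_125 = 10;  a_126 = 2;  a_127 = 2;  a_128 = 3
  a_129 = 4;  a_130 = 9;  a_131 = 4;  a_132 = 8;  a_133 = 7;  a_134 = 8
  a_135 = 4;  a_136 = 8;  a_137 = 9;  a_138 = 4;  a_139 = 0;  a_140 = 10
  a_141 = 11;  a_142 = 9;  a_143 = 0;  a_144 = 2;  a_145 = 4;  a_146 = 6
  a_147 = 12;  a_148 = 10;  a_149 = 0;  a_150 = 7;  a_151 = 5;  a_152 = 0
  a_153 = 8;  a_154 = 0;  a_155 = 4;  a_156 = 2;  a_157 = 11;  a_158 = 10
  a_159 = 1;  a_160 = 7;  a_161 = 12;  a_162 = 10;  a_163 = 11;  a_164 = 11
  a_165 = 9;  a_166 = 11;  a_167 = 6;  a_168 = 8;  a_169 = 4;  a_170 = 10
  a_171 = 5;  a_172 = 0;  a_173 = 2;  a_174 = 12;  a_175 = 3;  a_176 = 9
  a_177 = 5;  a_178 = 8;  a_179 = 1
a_180 = 11·1 + 7·8 + 11·5 = 5
a_181 = 11·5 + 7·1 + 11·8 = 7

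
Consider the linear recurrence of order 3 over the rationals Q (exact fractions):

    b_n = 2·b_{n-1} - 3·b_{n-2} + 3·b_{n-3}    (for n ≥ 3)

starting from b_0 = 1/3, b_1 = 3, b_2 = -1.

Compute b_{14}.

259

b_3 = 2·-1 + -3·3 + 3·1/3 = -10
b_4 = 2·-10 + -3·-1 + 3·3 = -8
b_5 = 2·-8 + -3·-10 + 3·-1 = 11
b_6 = 2·11 + -3·-8 + 3·-10 = 16
b_7 = 2·16 + -3·11 + 3·-8 = -25
b_8 = 2·-25 + -3·16 + 3·11 = -65
b_9 = 2·-65 + -3·-25 + 3·16 = -7
b_10 = 2·-7 + -3·-65 + 3·-25 = 106
b_11 = 2·106 + -3·-7 + 3·-65 = 38
b_12 = 2·38 + -3·106 + 3·-7 = -263
b_13 = 2·-263 + -3·38 + 3·106 = -322
b_14 = 2·-322 + -3·-263 + 3·38 = 259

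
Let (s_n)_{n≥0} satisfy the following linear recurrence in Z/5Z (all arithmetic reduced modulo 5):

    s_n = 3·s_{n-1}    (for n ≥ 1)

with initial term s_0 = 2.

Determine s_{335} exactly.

4

s_1 = 3·2 = 1
s_2 = 3·1 = 3
s_3 = 3·3 = 4
s_4 = 3·4 = 2
(s_4) = (2) = (s_0), so the sequence has period 4.
335 ≡ 3 (mod 4), hence s_335 = s_3 = 4.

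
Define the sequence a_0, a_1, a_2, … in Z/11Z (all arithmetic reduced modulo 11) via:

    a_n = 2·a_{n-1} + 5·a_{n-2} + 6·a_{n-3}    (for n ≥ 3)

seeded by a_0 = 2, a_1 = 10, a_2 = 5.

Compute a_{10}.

a_3 = 2·5 + 5·10 + 6·2 = 6
a_4 = 2·6 + 5·5 + 6·10 = 9
a_5 = 2·9 + 5·6 + 6·5 = 1
a_6 = 2·1 + 5·9 + 6·6 = 6
a_7 = 2·6 + 5·1 + 6·9 = 5
a_8 = 2·5 + 5·6 + 6·1 = 2
a_9 = 2·2 + 5·5 + 6·6 = 10
a_10 = 2·10 + 5·2 + 6·5 = 5

5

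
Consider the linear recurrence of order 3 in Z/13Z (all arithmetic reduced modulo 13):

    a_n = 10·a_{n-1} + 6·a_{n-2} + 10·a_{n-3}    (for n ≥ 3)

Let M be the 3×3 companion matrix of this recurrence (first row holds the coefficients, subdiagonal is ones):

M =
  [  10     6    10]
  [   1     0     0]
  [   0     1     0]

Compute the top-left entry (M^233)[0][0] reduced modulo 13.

(M^233)[0][0] is the top entry after applying M 233 times to the unit state (1, 0, 0). Equivalently it is h_{235} for the auxiliary sequence (h_n) obeying the same recurrence with h_2 = 1 and h_i = 0 for 0 ≤ i < 2:
h_3 = 10·1 + 6·0 + 10·0 = 10
h_4 = 10·10 + 6·1 + 10·0 = 2
h_5 = 10·2 + 6·10 + 10·1 = 12
h_6 = 10·12 + 6·2 + 10·10 = 11
h_7 = 10·11 + 6·12 + 10·2 = 7
h_8 = 10·7 + 6·11 + 10·12 = 9
h_9 = 10·9 + 6·7 + 10·11 = 8
h_10 = 10·8 + 6·9 + 10·7 = 9
h_11 = 10·9 + 6·8 + 10·9 = 7
h_12 = 10·7 + 6·9 + 10·8 = 9
h_13 = 10·9 + 6·7 + 10·9 = 1
h_14 = 10·1 + 6·9 + 10·7 = 4
h_15 = 10·4 + 6·1 + 10·9 = 6
h_16 = 10·6 + 6·4 + 10·1 = 3
h_17 = 10·3 + 6·6 + 10·4 = 2
h_18 = 10·2 + 6·3 + 10·6 = 7
h_19 = 10·7 + 6·2 + 10·3 = 8
h_20 = 10·8 + 6·7 + 10·2 = 12
h_21 = 10·12 + 6·8 + 10·7 = 4
h_22 = 10·4 + 6·12 + 10·8 = 10
h_23 = 10·10 + 6·4 + 10·12 = 10
h_24 = 10·10 + 6·10 + 10·4 = 5
h_25 = 10·5 + 6·10 + 10·10 = 2
h_26 = 10·2 + 6·5 + 10·10 = 7
h_27 = 10·7 + 6·2 + 10·5 = 2
h_28 = 10·2 + 6·7 + 10·2 = 4
h_29 = 10·4 + 6·2 + 10·7 = 5
h_30 = 10·5 + 6·4 + 10·2 = 3
h_31 = 10·3 + 6·5 + 10·4 = 9
h_32 = 10·9 + 6·3 + 10·5 = 2
h_33 = 10·2 + 6·9 + 10·3 = 0
h_34 = 10·0 + 6·2 + 10·9 = 11
h_35 = 10·11 + 6·0 + 10·2 = 0
h_36 = 10·0 + 6·11 + 10·0 = 1
h_37 = 10·1 + 6·0 + 10·11 = 3
h_38 = 10·3 + 6·1 + 10·0 = 10
h_39 = 10·10 + 6·3 + 10·1 = 11
h_40 = 10·11 + 6·10 + 10·3 = 5
h_41 = 10·5 + 6·11 + 10·10 = 8
h_42 = 10·8 + 6·5 + 10·11 = 12
h_43 = 10·12 + 6·8 + 10·5 = 10
h_44 = 10·10 + 6·12 + 10·8 = 5
h_45 = 10·5 + 6·10 + 10·12 = 9
h_46 = 10·9 + 6·5 + 10·10 = 12
h_47 = 10·12 + 6·9 + 10·5 = 3
h_48 = 10·3 + 6·12 + 10·9 = 10
h_49 = 10·10 + 6·3 + 10·12 = 4
h_50 = 10·4 + 6·10 + 10·3 = 0
h_51 = 10·0 + 6·4 + 10·10 = 7
h_52 = 10·7 + 6·0 + 10·4 = 6
h_53 = 10·6 + 6·7 + 10·0 = 11
h_54 = 10·11 + 6·6 + 10·7 = 8
h_55 = 10·8 + 6·11 + 10·6 = 11
h_56 = 10·11 + 6·8 + 10·11 = 8
h_57 = 10·8 + 6·11 + 10·8 = 5
h_58 = 10·5 + 6·8 + 10·11 = 0
h_59 = 10·0 + 6·5 + 10·8 = 6
h_60 = 10·6 + 6·0 + 10·5 = 6
h_61 = 10·6 + 6·6 + 10·0 = 5
h_62 = 10·5 + 6·6 + 10·6 = 3
h_63 = 10·3 + 6·5 + 10·6 = 3
h_64 = 10·3 + 6·3 + 10·5 = 7
h_65 = 10·7 + 6·3 + 10·3 = 1
h_66 = 10·1 + 6·7 + 10·3 = 4
h_67 = 10·4 + 6·1 + 10·7 = 12
h_68 = 10·12 + 6·4 + 10·1 = 11
h_69 = 10·11 + 6·12 + 10·4 = 1
h_70 = 10·1 + 6·11 + 10·12 = 1
h_71 = 10·1 + 6·1 + 10·11 = 9
h_72 = 10·9 + 6·1 + 10·1 = 2
h_73 = 10·2 + 6·9 + 10·1 = 6
h_74 = 10·6 + 6·2 + 10·9 = 6
h_75 = 10·6 + 6·6 + 10·2 = 12
h_76 = 10·12 + 6·6 + 10·6 = 8
h_77 = 10·8 + 6·12 + 10·6 = 4
h_78 = 10·4 + 6·8 + 10·12 = 0
h_79 = 10·0 + 6·4 + 10·8 = 0
h_80 = 10·0 + 6·0 + 10·4 = 1
(h_78, h_79, h_80) = (0, 0, 1) = (h_0, h_1, h_2), so the sequence has period 78.
235 ≡ 1 (mod 78), hence h_235 = h_1 = 0.

0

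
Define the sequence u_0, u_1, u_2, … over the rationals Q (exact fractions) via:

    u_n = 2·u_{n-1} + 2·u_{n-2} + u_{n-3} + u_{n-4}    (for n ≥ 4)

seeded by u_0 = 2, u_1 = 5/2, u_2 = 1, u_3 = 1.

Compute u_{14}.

288515

u_4 = 2·1 + 2·1 + 1·5/2 + 1·2 = 17/2
u_5 = 2·17/2 + 2·1 + 1·1 + 1·5/2 = 45/2
u_6 = 2·45/2 + 2·17/2 + 1·1 + 1·1 = 64
u_7 = 2·64 + 2·45/2 + 1·17/2 + 1·1 = 365/2
u_8 = 2·365/2 + 2·64 + 1·45/2 + 1·17/2 = 524
u_9 = 2·524 + 2·365/2 + 1·64 + 1·45/2 = 2999/2
u_10 = 2·2999/2 + 2·524 + 1·365/2 + 1·64 = 8587/2
u_11 = 2·8587/2 + 2·2999/2 + 1·524 + 1·365/2 = 24585/2
u_12 = 2·24585/2 + 2·8587/2 + 1·2999/2 + 1·524 = 70391/2
u_13 = 2·70391/2 + 2·24585/2 + 1·8587/2 + 1·2999/2 = 100769
u_14 = 2·100769 + 2·70391/2 + 1·24585/2 + 1·8587/2 = 288515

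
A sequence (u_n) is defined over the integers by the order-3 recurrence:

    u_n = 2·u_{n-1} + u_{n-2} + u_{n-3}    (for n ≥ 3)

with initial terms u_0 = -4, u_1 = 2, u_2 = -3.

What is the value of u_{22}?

u_3 = 2·-3 + 1·2 + 1·-4 = -8
u_4 = 2·-8 + 1·-3 + 1·2 = -17
u_5 = 2·-17 + 1·-8 + 1·-3 = -45
u_6 = 2·-45 + 1·-17 + 1·-8 = -115
u_7 = 2·-115 + 1·-45 + 1·-17 = -292
u_8 = 2·-292 + 1·-115 + 1·-45 = -744
u_9 = 2·-744 + 1·-292 + 1·-115 = -1895
u_10 = 2·-1895 + 1·-744 + 1·-292 = -4826
u_11 = 2·-4826 + 1·-1895 + 1·-744 = -12291
u_12 = 2·-12291 + 1·-4826 + 1·-1895 = -31303
u_13 = 2·-31303 + 1·-12291 + 1·-4826 = -79723
u_14 = 2·-79723 + 1·-31303 + 1·-12291 = -203040
u_15 = 2·-203040 + 1·-79723 + 1·-31303 = -517106
u_16 = 2·-517106 + 1·-203040 + 1·-79723 = -1316975
u_17 = 2·-1316975 + 1·-517106 + 1·-203040 = -3354096
u_18 = 2·-3354096 + 1·-1316975 + 1·-517106 = -8542273
u_19 = 2·-8542273 + 1·-3354096 + 1·-1316975 = -21755617
u_20 = 2·-21755617 + 1·-8542273 + 1·-3354096 = -55407603
u_21 = 2·-55407603 + 1·-21755617 + 1·-8542273 = -141113096
u_22 = 2·-141113096 + 1·-55407603 + 1·-21755617 = -359389412

-359389412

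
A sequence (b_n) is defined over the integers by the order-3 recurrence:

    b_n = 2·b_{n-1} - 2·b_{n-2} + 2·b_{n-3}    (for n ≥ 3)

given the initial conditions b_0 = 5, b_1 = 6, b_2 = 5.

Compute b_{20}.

17344

b_3 = 2·5 + -2·6 + 2·5 = 8
b_4 = 2·8 + -2·5 + 2·6 = 18
b_5 = 2·18 + -2·8 + 2·5 = 30
b_6 = 2·30 + -2·18 + 2·8 = 40
b_7 = 2·40 + -2·30 + 2·18 = 56
b_8 = 2·56 + -2·40 + 2·30 = 92
b_9 = 2·92 + -2·56 + 2·40 = 152
b_10 = 2·152 + -2·92 + 2·56 = 232
b_11 = 2·232 + -2·152 + 2·92 = 344
b_12 = 2·344 + -2·232 + 2·152 = 528
b_13 = 2·528 + -2·344 + 2·232 = 832
b_14 = 2·832 + -2·528 + 2·344 = 1296
b_15 = 2·1296 + -2·832 + 2·528 = 1984
b_16 = 2·1984 + -2·1296 + 2·832 = 3040
b_17 = 2·3040 + -2·1984 + 2·1296 = 4704
b_18 = 2·4704 + -2·3040 + 2·1984 = 7296
b_19 = 2·7296 + -2·4704 + 2·3040 = 11264
b_20 = 2·11264 + -2·7296 + 2·4704 = 17344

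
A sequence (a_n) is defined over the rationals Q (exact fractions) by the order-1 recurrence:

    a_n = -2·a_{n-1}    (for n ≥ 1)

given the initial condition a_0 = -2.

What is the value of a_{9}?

1024

a_1 = -2·-2 = 4
a_2 = -2·4 = -8
a_3 = -2·-8 = 16
a_4 = -2·16 = -32
a_5 = -2·-32 = 64
a_6 = -2·64 = -128
a_7 = -2·-128 = 256
a_8 = -2·256 = -512
a_9 = -2·-512 = 1024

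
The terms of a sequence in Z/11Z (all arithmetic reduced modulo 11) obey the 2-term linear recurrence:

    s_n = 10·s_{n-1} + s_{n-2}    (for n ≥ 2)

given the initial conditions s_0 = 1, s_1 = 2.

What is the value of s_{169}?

3

s_2 = 10·2 + 1·1 = 10
s_3 = 10·10 + 1·2 = 3
s_4 = 10·3 + 1·10 = 7
s_5 = 10·7 + 1·3 = 7
s_6 = 10·7 + 1·7 = 0
s_7 = 10·0 + 1·7 = 7
s_8 = 10·7 + 1·0 = 4
s_9 = 10·4 + 1·7 = 3
s_10 = 10·3 + 1·4 = 1
s_11 = 10·1 + 1·3 = 2
(s_10, s_11) = (1, 2) = (s_0, s_1), so the sequence has period 10.
169 ≡ 9 (mod 10), hence s_169 = s_9 = 3.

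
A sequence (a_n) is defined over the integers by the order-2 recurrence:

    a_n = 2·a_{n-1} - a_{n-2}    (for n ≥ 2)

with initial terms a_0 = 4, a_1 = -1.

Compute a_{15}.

a_2 = 2·-1 + -1·4 = -6
a_3 = 2·-6 + -1·-1 = -11
a_4 = 2·-11 + -1·-6 = -16
a_5 = 2·-16 + -1·-11 = -21
a_6 = 2·-21 + -1·-16 = -26
a_7 = 2·-26 + -1·-21 = -31
a_8 = 2·-31 + -1·-26 = -36
a_9 = 2·-36 + -1·-31 = -41
a_10 = 2·-41 + -1·-36 = -46
a_11 = 2·-46 + -1·-41 = -51
a_12 = 2·-51 + -1·-46 = -56
a_13 = 2·-56 + -1·-51 = -61
a_14 = 2·-61 + -1·-56 = -66
a_15 = 2·-66 + -1·-61 = -71

-71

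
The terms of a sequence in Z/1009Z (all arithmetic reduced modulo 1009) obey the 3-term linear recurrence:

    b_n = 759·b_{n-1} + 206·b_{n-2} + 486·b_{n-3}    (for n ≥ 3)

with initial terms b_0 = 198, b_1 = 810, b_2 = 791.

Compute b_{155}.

b_3 = 759·791 + 206·810 + 486·198 = 762
b_4 = 759·762 + 206·791 + 486·810 = 848
b_5 = 759·848 + 206·762 + 486·791 = 464
b_6 = 759·464 + 206·848 + 486·762 = 195
b_7 = 759·195 + 206·464 + 486·848 = 876
b_8 = 759·876 + 206·195 + 486·464 = 260
Continuing the recurrence:
  b_9 = 354;  b_10 = 313;  b_11 = 963;  b_12 = 817;  b_13 = 950;  b_14 = 265
  b_15 = 823;  b_16 = 777;  b_17 = 151;  b_18 = 637;  b_19 = 255;  b_20 = 607
  b_21 = 490;  b_22 = 347;  b_23 = 438;  b_24 = 340;  b_25 = 322;  b_26 = 608
  b_27 = 870;  b_28 = 673;  b_29 = 731;  b_30 = 333;  b_31 = 904;  b_32 = 100
  b_33 = 182;  b_34 = 754;  b_35 = 510;  b_36 = 241;  b_37 = 591;  b_38 = 424
  b_39 = 693;  b_40 = 529;  b_41 = 646;  b_42 = 743;  b_43 = 602;  b_44 = 697
  b_45 = 88;  b_46 = 464;  b_47 = 728;  b_48 = 748;  b_49 = 798;  b_50 = 651
  b_51 = 917;  b_52 = 74;  b_53 = 450;  b_54 = 301;  b_55 = 946;  b_56 = 819
  b_57 = 197;  b_58 = 54;  b_59 = 327;  b_60 = 900;  b_61 = 785;  b_62 = 758
  b_63 = 965;  b_64 = 771;  b_65 = 89;  b_66 = 166;  b_67 = 408;  b_68 = 675
  b_69 = 10;  b_70 = 859;  b_71 = 334;  b_72 = 441;  b_73 = 680;  b_74 = 432
  b_75 = 210;  b_76 = 705;  b_77 = 278;  b_78 = 206;  b_79 = 293;  b_80 = 367
  b_81 = 112;  b_82 = 308;  b_83 = 327;  b_84 = 815;  b_85 = 183;  b_86 = 560
  b_87 = 169;  b_88 = 608;  b_89 = 597;  b_90 = 619;  b_91 = 371;  b_92 = 8
  b_93 = 921;  b_94 = 136;  b_95 = 192;  b_96 = 815;  b_97 = 780;  b_98 = 617
  b_99 = 938;  b_100 = 261;  b_101 = 24;  b_102 = 143;  b_103 = 185;  b_104 = 926
  b_105 = 215;  b_106 = 900;  b_107 = 932;  b_108 = 386;  b_109 = 140;  b_110 = 31
  b_111 = 832;  b_112 = 623;  b_113 = 438;  b_114 = 419;  b_115 = 691;  b_116 = 307
  b_117 = 836;  b_118 = 376;  b_119 = 393;  b_120 = 64;  b_121 = 489;  b_122 = 203
  b_123 = 368;  b_124 = 807;  b_125 = 968;  b_126 = 172;  b_127 = 723;  b_128 = 232
  b_129 = 982;  b_130 = 302;  b_131 = 411;  b_132 = 826;  b_133 = 722;  b_134 = 719
  b_135 = 115;  b_136 = 62;  b_137 = 438;  b_138 = 531;  b_139 = 727;  b_140 = 253
  b_141 = 509;  b_142 = 715;  b_143 = 630;  b_144 = 49;  b_145 = 880;  b_146 = 419
  b_147 = 453;  b_148 = 171;  b_149 = 943;  b_150 = 463;  b_151 = 174;  b_152 = 631
  b_153 = 194
b_154 = 759·194 + 206·631 + 486·174 = 574
b_155 = 759·574 + 206·194 + 486·631 = 321

321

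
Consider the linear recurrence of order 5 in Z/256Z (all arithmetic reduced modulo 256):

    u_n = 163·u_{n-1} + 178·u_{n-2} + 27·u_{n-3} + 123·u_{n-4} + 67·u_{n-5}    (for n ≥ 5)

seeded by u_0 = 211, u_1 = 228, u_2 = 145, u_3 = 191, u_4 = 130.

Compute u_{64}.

109

u_5 = 163·130 + 178·191 + 27·145 + 123·228 + 67·211 = 164
u_6 = 163·164 + 178·130 + 27·191 + 123·145 + 67·228 = 76
u_7 = 163·76 + 178·164 + 27·130 + 123·191 + 67·145 = 218
u_8 = 163·218 + 178·76 + 27·164 + 123·130 + 67·191 = 101
u_9 = 163·101 + 178·218 + 27·76 + 123·164 + 67·130 = 185
u_10 = 163·185 + 178·101 + 27·218 + 123·76 + 67·164 = 115
u_11 = 163·115 + 178·185 + 27·101 + 123·218 + 67·76 = 36
u_12 = 163·36 + 178·115 + 27·185 + 123·101 + 67·218 = 250
u_13 = 163·250 + 178·36 + 27·115 + 123·185 + 67·101 = 169
u_14 = 163·169 + 178·250 + 27·36 + 123·115 + 67·185 = 231
u_15 = 163·231 + 178·169 + 27·250 + 123·36 + 67·115 = 90
u_16 = 163·90 + 178·231 + 27·169 + 123·250 + 67·36 = 73
u_17 = 163·73 + 178·90 + 27·231 + 123·169 + 67·250 = 13
u_18 = 163·13 + 178·73 + 27·90 + 123·231 + 67·169 = 191
u_19 = 163·191 + 178·13 + 27·73 + 123·90 + 67·231 = 13
u_20 = 163·13 + 178·191 + 27·13 + 123·73 + 67·90 = 21
u_21 = 163·21 + 178·13 + 27·191 + 123·13 + 67·73 = 232
u_22 = 163·232 + 178·21 + 27·13 + 123·191 + 67·13 = 221
u_23 = 163·221 + 178·232 + 27·21 + 123·13 + 67·191 = 122
u_24 = 163·122 + 178·221 + 27·232 + 123·21 + 67·13 = 78
u_25 = 163·78 + 178·122 + 27·221 + 123·232 + 67·21 = 196
u_26 = 163·196 + 178·78 + 27·122 + 123·221 + 67·232 = 205
u_27 = 163·205 + 178·196 + 27·78 + 123·122 + 67·221 = 126
u_28 = 163·126 + 178·205 + 27·196 + 123·78 + 67·122 = 216
u_29 = 163·216 + 178·126 + 27·205 + 123·196 + 67·78 = 89
u_30 = 163·89 + 178·216 + 27·126 + 123·205 + 67·196 = 240
u_31 = 163·240 + 178·89 + 27·216 + 123·126 + 67·205 = 171
u_32 = 163·171 + 178·240 + 27·89 + 123·216 + 67·126 = 230
u_33 = 163·230 + 178·171 + 27·240 + 123·89 + 67·216 = 243
u_34 = 163·243 + 178·230 + 27·171 + 123·240 + 67·89 = 73
u_35 = 163·73 + 178·243 + 27·230 + 123·171 + 67·240 = 172
u_36 = 163·172 + 178·73 + 27·243 + 123·230 + 67·171 = 42
u_37 = 163·42 + 178·172 + 27·73 + 123·243 + 67·230 = 252
u_38 = 163·252 + 178·42 + 27·172 + 123·73 + 67·243 = 120
u_39 = 163·120 + 178·252 + 27·42 + 123·172 + 67·73 = 205
u_40 = 163·205 + 178·120 + 27·252 + 123·42 + 67·172 = 189
u_41 = 163·189 + 178·205 + 27·120 + 123·252 + 67·42 = 155
u_42 = 163·155 + 178·189 + 27·205 + 123·120 + 67·252 = 86
u_43 = 163·86 + 178·155 + 27·189 + 123·205 + 67·120 = 94
u_44 = 163·94 + 178·86 + 27·155 + 123·189 + 67·205 = 117
u_45 = 163·117 + 178·94 + 27·86 + 123·155 + 67·189 = 221
u_46 = 163·221 + 178·117 + 27·94 + 123·86 + 67·155 = 222
u_47 = 163·222 + 178·221 + 27·117 + 123·94 + 67·86 = 7
u_48 = 163·7 + 178·222 + 27·221 + 123·117 + 67·94 = 241
u_49 = 163·241 + 178·7 + 27·222 + 123·221 + 67·117 = 137
u_50 = 163·137 + 178·241 + 27·7 + 123·222 + 67·221 = 11
u_51 = 163·11 + 178·137 + 27·241 + 123·7 + 67·222 = 37
u_52 = 163·37 + 178·11 + 27·137 + 123·241 + 67·7 = 72
u_53 = 163·72 + 178·37 + 27·11 + 123·137 + 67·241 = 161
u_54 = 163·161 + 178·72 + 27·37 + 123·11 + 67·137 = 158
u_55 = 163·158 + 178·161 + 27·72 + 123·37 + 67·11 = 204
u_56 = 163·204 + 178·158 + 27·161 + 123·72 + 67·37 = 2
u_57 = 163·2 + 178·204 + 27·158 + 123·161 + 67·72 = 251
u_58 = 163·251 + 178·2 + 27·204 + 123·158 + 67·161 = 198
u_59 = 163·198 + 178·251 + 27·2 + 123·204 + 67·158 = 44
u_60 = 163·44 + 178·198 + 27·251 + 123·2 + 67·204 = 131
u_61 = 163·131 + 178·44 + 27·198 + 123·251 + 67·2 = 2
u_62 = 163·2 + 178·131 + 27·44 + 123·198 + 67·251 = 211
u_63 = 163·211 + 178·2 + 27·131 + 123·44 + 67·198 = 132
u_64 = 163·132 + 178·211 + 27·2 + 123·131 + 67·44 = 109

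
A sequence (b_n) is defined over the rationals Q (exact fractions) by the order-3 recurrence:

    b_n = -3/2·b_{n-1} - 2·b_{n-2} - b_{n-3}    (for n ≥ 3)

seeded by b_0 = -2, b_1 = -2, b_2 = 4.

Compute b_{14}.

-16055/512

b_3 = -3/2·4 + -2·-2 + -1·-2 = 0
b_4 = -3/2·0 + -2·4 + -1·-2 = -6
b_5 = -3/2·-6 + -2·0 + -1·4 = 5
b_6 = -3/2·5 + -2·-6 + -1·0 = 9/2
b_7 = -3/2·9/2 + -2·5 + -1·-6 = -43/4
b_8 = -3/2·-43/4 + -2·9/2 + -1·5 = 17/8
b_9 = -3/2·17/8 + -2·-43/4 + -1·9/2 = 221/16
b_10 = -3/2·221/16 + -2·17/8 + -1·-43/4 = -455/32
b_11 = -3/2·-455/32 + -2·221/16 + -1·17/8 = -539/64
b_12 = -3/2·-539/64 + -2·-455/32 + -1·221/16 = 3489/128
b_13 = -3/2·3489/128 + -2·-539/64 + -1·-455/32 = -2515/256
b_14 = -3/2·-2515/256 + -2·3489/128 + -1·-539/64 = -16055/512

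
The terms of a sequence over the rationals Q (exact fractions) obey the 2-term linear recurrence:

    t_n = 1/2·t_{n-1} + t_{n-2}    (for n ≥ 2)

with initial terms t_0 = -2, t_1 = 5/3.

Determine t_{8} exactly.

t_2 = 1/2·5/3 + 1·-2 = -7/6
t_3 = 1/2·-7/6 + 1·5/3 = 13/12
t_4 = 1/2·13/12 + 1·-7/6 = -5/8
t_5 = 1/2·-5/8 + 1·13/12 = 37/48
t_6 = 1/2·37/48 + 1·-5/8 = -23/96
t_7 = 1/2·-23/96 + 1·37/48 = 125/192
t_8 = 1/2·125/192 + 1·-23/96 = 11/128

11/128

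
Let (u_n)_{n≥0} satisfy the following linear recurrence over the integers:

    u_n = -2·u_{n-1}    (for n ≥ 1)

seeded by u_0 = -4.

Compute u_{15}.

131072

u_1 = -2·-4 = 8
u_2 = -2·8 = -16
u_3 = -2·-16 = 32
u_4 = -2·32 = -64
u_5 = -2·-64 = 128
u_6 = -2·128 = -256
u_7 = -2·-256 = 512
u_8 = -2·512 = -1024
u_9 = -2·-1024 = 2048
u_10 = -2·2048 = -4096
u_11 = -2·-4096 = 8192
u_12 = -2·8192 = -16384
u_13 = -2·-16384 = 32768
u_14 = -2·32768 = -65536
u_15 = -2·-65536 = 131072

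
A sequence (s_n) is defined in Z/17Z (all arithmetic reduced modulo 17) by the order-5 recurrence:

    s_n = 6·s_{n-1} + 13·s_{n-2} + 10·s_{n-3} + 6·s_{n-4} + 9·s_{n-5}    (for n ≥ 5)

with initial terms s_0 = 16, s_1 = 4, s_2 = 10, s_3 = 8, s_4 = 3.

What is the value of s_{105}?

7

s_5 = 6·3 + 13·8 + 10·10 + 6·4 + 9·16 = 16
s_6 = 6·16 + 13·3 + 10·8 + 6·10 + 9·4 = 5
s_7 = 6·5 + 13·16 + 10·3 + 6·8 + 9·10 = 15
s_8 = 6·15 + 13·5 + 10·16 + 6·3 + 9·8 = 14
s_9 = 6·14 + 13·15 + 10·5 + 6·16 + 9·3 = 10
s_10 = 6·10 + 13·14 + 10·15 + 6·5 + 9·16 = 5
s_11 = 6·5 + 13·10 + 10·14 + 6·15 + 9·5 = 10
s_12 = 6·10 + 13·5 + 10·10 + 6·14 + 9·15 = 2
s_13 = 6·2 + 13·10 + 10·5 + 6·10 + 9·14 = 4
s_14 = 6·4 + 13·2 + 10·10 + 6·5 + 9·10 = 15
s_15 = 6·15 + 13·4 + 10·2 + 6·10 + 9·5 = 12
s_16 = 6·12 + 13·15 + 10·4 + 6·2 + 9·10 = 1
s_17 = 6·1 + 13·12 + 10·15 + 6·4 + 9·2 = 14
s_18 = 6·14 + 13·1 + 10·12 + 6·15 + 9·4 = 3
s_19 = 6·3 + 13·14 + 10·1 + 6·12 + 9·15 = 9
s_20 = 6·9 + 13·3 + 10·14 + 6·1 + 9·12 = 7
s_21 = 6·7 + 13·9 + 10·3 + 6·14 + 9·1 = 10
s_22 = 6·10 + 13·7 + 10·9 + 6·3 + 9·14 = 11
s_23 = 6·11 + 13·10 + 10·7 + 6·9 + 9·3 = 7
s_24 = 6·7 + 13·11 + 10·10 + 6·7 + 9·9 = 0
s_25 = 6·0 + 13·7 + 10·11 + 6·10 + 9·7 = 1
s_26 = 6·1 + 13·0 + 10·7 + 6·11 + 9·10 = 11
s_27 = 6·11 + 13·1 + 10·0 + 6·7 + 9·11 = 16
s_28 = 6·16 + 13·11 + 10·1 + 6·0 + 9·7 = 6
s_29 = 6·6 + 13·16 + 10·11 + 6·1 + 9·0 = 3
s_30 = 6·3 + 13·6 + 10·16 + 6·11 + 9·1 = 8
s_31 = 6·8 + 13·3 + 10·6 + 6·16 + 9·11 = 2
s_32 = 6·2 + 13·8 + 10·3 + 6·6 + 9·16 = 3
s_33 = 6·3 + 13·2 + 10·8 + 6·3 + 9·6 = 9
s_34 = 6·9 + 13·3 + 10·2 + 6·8 + 9·3 = 1
s_35 = 6·1 + 13·9 + 10·3 + 6·2 + 9·8 = 16
s_36 = 6·16 + 13·1 + 10·9 + 6·3 + 9·2 = 14
s_37 = 6·14 + 13·16 + 10·1 + 6·9 + 9·3 = 9
s_38 = 6·9 + 13·14 + 10·16 + 6·1 + 9·9 = 7
s_39 = 6·7 + 13·9 + 10·14 + 6·16 + 9·1 = 13
s_40 = 6·13 + 13·7 + 10·9 + 6·14 + 9·16 = 11
s_41 = 6·11 + 13·13 + 10·7 + 6·9 + 9·14 = 9
s_42 = 6·9 + 13·11 + 10·13 + 6·7 + 9·9 = 8
s_43 = 6·8 + 13·9 + 10·11 + 6·13 + 9·7 = 8
s_44 = 6·8 + 13·8 + 10·9 + 6·11 + 9·13 = 0
s_45 = 6·0 + 13·8 + 10·8 + 6·9 + 9·11 = 14
s_46 = 6·14 + 13·0 + 10·8 + 6·8 + 9·9 = 4
s_47 = 6·4 + 13·14 + 10·0 + 6·8 + 9·8 = 3
s_48 = 6·3 + 13·4 + 10·14 + 6·0 + 9·8 = 10
s_49 = 6·10 + 13·3 + 10·4 + 6·14 + 9·0 = 2
s_50 = 6·2 + 13·10 + 10·3 + 6·4 + 9·14 = 16
s_51 = 6·16 + 13·2 + 10·10 + 6·3 + 9·4 = 4
s_52 = 6·4 + 13·16 + 10·2 + 6·10 + 9·3 = 16
s_53 = 6·16 + 13·4 + 10·16 + 6·2 + 9·10 = 2
s_54 = 6·2 + 13·16 + 10·4 + 6·16 + 9·2 = 0
s_55 = 6·0 + 13·2 + 10·16 + 6·4 + 9·16 = 14
s_56 = 6·14 + 13·0 + 10·2 + 6·16 + 9·4 = 15
s_57 = 6·15 + 13·14 + 10·0 + 6·2 + 9·16 = 3
s_58 = 6·3 + 13·15 + 10·14 + 6·0 + 9·2 = 14
s_59 = 6·14 + 13·3 + 10·15 + 6·14 + 9·0 = 0
s_60 = 6·0 + 13·14 + 10·3 + 6·15 + 9·14 = 3
s_61 = 6·3 + 13·0 + 10·14 + 6·3 + 9·15 = 5
s_62 = 6·5 + 13·3 + 10·0 + 6·14 + 9·3 = 10
s_63 = 6·10 + 13·5 + 10·3 + 6·0 + 9·14 = 9
s_64 = 6·9 + 13·10 + 10·5 + 6·3 + 9·0 = 14
s_65 = 6·14 + 13·9 + 10·10 + 6·5 + 9·3 = 1
s_66 = 6·1 + 13·14 + 10·9 + 6·10 + 9·5 = 9
s_67 = 6·9 + 13·1 + 10·14 + 6·9 + 9·10 = 11
s_68 = 6·11 + 13·9 + 10·1 + 6·14 + 9·9 = 1
s_69 = 6·1 + 13·11 + 10·9 + 6·1 + 9·14 = 14
s_70 = 6·14 + 13·1 + 10·11 + 6·9 + 9·1 = 15
s_71 = 6·15 + 13·14 + 10·1 + 6·11 + 9·9 = 4
s_72 = 6·4 + 13·15 + 10·14 + 6·1 + 9·11 = 5
s_73 = 6·5 + 13·4 + 10·15 + 6·14 + 9·1 = 2
s_74 = 6·2 + 13·5 + 10·4 + 6·15 + 9·14 = 10
s_75 = 6·10 + 13·2 + 10·5 + 6·4 + 9·15 = 6
s_76 = 6·6 + 13·10 + 10·2 + 6·5 + 9·4 = 14
s_77 = 6·14 + 13·6 + 10·10 + 6·2 + 9·5 = 13
s_78 = 6·13 + 13·14 + 10·6 + 6·10 + 9·2 = 7
s_79 = 6·7 + 13·13 + 10·14 + 6·6 + 9·10 = 1
s_80 = 6·1 + 13·7 + 10·13 + 6·14 + 9·6 = 8
s_81 = 6·8 + 13·1 + 10·7 + 6·13 + 9·14 = 12
s_82 = 6·12 + 13·8 + 10·1 + 6·7 + 9·13 = 5
s_83 = 6·5 + 13·12 + 10·8 + 6·1 + 9·7 = 12
s_84 = 6·12 + 13·5 + 10·12 + 6·8 + 9·1 = 8
s_85 = 6·8 + 13·12 + 10·5 + 6·12 + 9·8 = 7
s_86 = 6·7 + 13·8 + 10·12 + 6·5 + 9·12 = 13
s_87 = 6·13 + 13·7 + 10·8 + 6·12 + 9·5 = 9
s_88 = 6·9 + 13·13 + 10·7 + 6·8 + 9·12 = 7
s_89 = 6·7 + 13·9 + 10·13 + 6·7 + 9·8 = 12
s_90 = 6·12 + 13·7 + 10·9 + 6·13 + 9·7 = 3
s_91 = 6·3 + 13·12 + 10·7 + 6·9 + 9·13 = 7
s_92 = 6·7 + 13·3 + 10·12 + 6·7 + 9·9 = 1
s_93 = 6·1 + 13·7 + 10·3 + 6·12 + 9·7 = 7
s_94 = 6·7 + 13·1 + 10·7 + 6·3 + 9·12 = 13
s_95 = 6·13 + 13·7 + 10·1 + 6·7 + 9·3 = 10
s_96 = 6·10 + 13·13 + 10·7 + 6·1 + 9·7 = 11
s_97 = 6·11 + 13·10 + 10·13 + 6·7 + 9·1 = 3
s_98 = 6·3 + 13·11 + 10·10 + 6·13 + 9·7 = 11
s_99 = 6·11 + 13·3 + 10·11 + 6·10 + 9·13 = 1
s_100 = 6·1 + 13·11 + 10·3 + 6·11 + 9·10 = 12
s_101 = 6·12 + 13·1 + 10·11 + 6·3 + 9·11 = 6
s_102 = 6·6 + 13·12 + 10·1 + 6·11 + 9·3 = 6
s_103 = 6·6 + 13·6 + 10·12 + 6·1 + 9·11 = 16
s_104 = 6·16 + 13·6 + 10·6 + 6·12 + 9·1 = 9
s_105 = 6·9 + 13·16 + 10·6 + 6·6 + 9·12 = 7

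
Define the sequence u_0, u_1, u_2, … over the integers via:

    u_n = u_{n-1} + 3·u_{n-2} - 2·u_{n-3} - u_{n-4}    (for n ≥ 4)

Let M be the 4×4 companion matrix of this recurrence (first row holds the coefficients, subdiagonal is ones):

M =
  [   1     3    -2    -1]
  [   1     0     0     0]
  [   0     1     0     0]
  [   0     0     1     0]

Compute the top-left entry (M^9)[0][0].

274

(M^9)[0][0] is the top entry after applying M 9 times to the unit state (1, 0, 0, 0). Equivalently it is h_{12} for the auxiliary sequence (h_n) obeying the same recurrence with h_3 = 1 and h_i = 0 for 0 ≤ i < 3:
h_4 = 1·1 + 3·0 + -2·0 + -1·0 = 1
h_5 = 1·1 + 3·1 + -2·0 + -1·0 = 4
h_6 = 1·4 + 3·1 + -2·1 + -1·0 = 5
h_7 = 1·5 + 3·4 + -2·1 + -1·1 = 14
h_8 = 1·14 + 3·5 + -2·4 + -1·1 = 20
h_9 = 1·20 + 3·14 + -2·5 + -1·4 = 48
h_10 = 1·48 + 3·20 + -2·14 + -1·5 = 75
h_11 = 1·75 + 3·48 + -2·20 + -1·14 = 165
h_12 = 1·165 + 3·75 + -2·48 + -1·20 = 274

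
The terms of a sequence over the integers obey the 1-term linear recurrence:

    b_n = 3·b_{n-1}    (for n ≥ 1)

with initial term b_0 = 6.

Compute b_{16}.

258280326

b_1 = 3·6 = 18
b_2 = 3·18 = 54
b_3 = 3·54 = 162
b_4 = 3·162 = 486
b_5 = 3·486 = 1458
b_6 = 3·1458 = 4374
b_7 = 3·4374 = 13122
b_8 = 3·13122 = 39366
b_9 = 3·39366 = 118098
b_10 = 3·118098 = 354294
b_11 = 3·354294 = 1062882
b_12 = 3·1062882 = 3188646
b_13 = 3·3188646 = 9565938
b_14 = 3·9565938 = 28697814
b_15 = 3·28697814 = 86093442
b_16 = 3·86093442 = 258280326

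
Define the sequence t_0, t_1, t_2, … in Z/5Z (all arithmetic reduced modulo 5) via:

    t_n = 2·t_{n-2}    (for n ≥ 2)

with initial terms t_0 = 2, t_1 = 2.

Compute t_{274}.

4

t_2 = 0·2 + 2·2 = 4
t_3 = 0·4 + 2·2 = 4
t_4 = 0·4 + 2·4 = 3
t_5 = 0·3 + 2·4 = 3
t_6 = 0·3 + 2·3 = 1
t_7 = 0·1 + 2·3 = 1
t_8 = 0·1 + 2·1 = 2
t_9 = 0·2 + 2·1 = 2
(t_8, t_9) = (2, 2) = (t_0, t_1), so the sequence has period 8.
274 ≡ 2 (mod 8), hence t_274 = t_2 = 4.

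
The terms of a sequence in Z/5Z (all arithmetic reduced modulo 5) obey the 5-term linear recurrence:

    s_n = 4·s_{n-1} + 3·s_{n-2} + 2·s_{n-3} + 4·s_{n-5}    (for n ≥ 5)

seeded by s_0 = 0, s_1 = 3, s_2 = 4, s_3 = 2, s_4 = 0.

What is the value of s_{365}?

s_5 = 4·0 + 3·2 + 2·4 + 0·3 + 4·0 = 4
s_6 = 4·4 + 3·0 + 2·2 + 0·4 + 4·3 = 2
s_7 = 4·2 + 3·4 + 2·0 + 0·2 + 4·4 = 1
s_8 = 4·1 + 3·2 + 2·4 + 0·0 + 4·2 = 1
s_9 = 4·1 + 3·1 + 2·2 + 0·4 + 4·0 = 1
s_10 = 4·1 + 3·1 + 2·1 + 0·2 + 4·4 = 0
Continuing the recurrence:
  s_11 = 3;  s_12 = 3;  s_13 = 0;  s_14 = 4;  s_15 = 2;  s_16 = 2
  s_17 = 4;  s_18 = 1;  s_19 = 1;  s_20 = 3;  s_21 = 0;  s_22 = 2
  s_23 = 3;  s_24 = 2;  s_25 = 3;  s_26 = 4;  s_27 = 2;  s_28 = 3
  s_29 = 4;  s_30 = 1;  s_31 = 3;  s_32 = 1;  s_33 = 2;  s_34 = 3
  s_35 = 4;  s_36 = 1;  s_37 = 1;  s_38 = 3;  s_39 = 4;  s_40 = 3
  s_41 = 4;  s_42 = 2;  s_43 = 3;  s_44 = 2;  s_45 = 3;  s_46 = 0
  s_47 = 1;  s_48 = 2;  s_49 = 4;  s_50 = 1;  s_51 = 0;  s_52 = 0
  s_53 = 0;  s_54 = 1;  s_55 = 3;  s_56 = 0;  s_57 = 1;  s_58 = 0
  s_59 = 2;  s_60 = 2;  s_61 = 4;  s_62 = 0;  s_63 = 1;  s_64 = 0
  s_65 = 1;  s_66 = 2;  s_67 = 1;  s_68 = 1;  s_69 = 1;  s_70 = 3
  s_71 = 0;  s_72 = 0;  s_73 = 0;  s_74 = 4;  s_75 = 3;  s_76 = 4
  s_77 = 3;  s_78 = 0;  s_79 = 3;  s_80 = 0;  s_81 = 0;  s_82 = 3
  s_83 = 2;  s_84 = 4;  s_85 = 3;  s_86 = 3;  s_87 = 1;  s_88 = 2
  s_89 = 3;  s_90 = 2;  s_91 = 3;  s_92 = 3;  s_93 = 3;  s_94 = 4
  s_95 = 4;  s_96 = 1;  s_97 = 1;  s_98 = 2;  s_99 = 4;  s_100 = 0
  s_101 = 0;  s_102 = 2;  s_103 = 1;  s_104 = 1;  s_105 = 1;  s_106 = 4
  s_107 = 4;  s_108 = 4;  s_109 = 0;  s_110 = 4;  s_111 = 0;  s_112 = 3
  s_113 = 1;  s_114 = 3;  s_115 = 2;  s_116 = 4;  s_117 = 0;  s_118 = 0
  s_119 = 0;  s_120 = 3;  s_121 = 3;  s_122 = 1;  s_123 = 4;  s_124 = 0
  s_125 = 1;  s_126 = 4;  s_127 = 3;  s_128 = 2;  s_129 = 0;  s_130 = 1
  s_131 = 4;  s_132 = 1;  s_133 = 1;  s_134 = 0;  s_135 = 4;  s_136 = 4
  s_137 = 2;  s_138 = 2;  s_139 = 2;  s_140 = 4;  s_141 = 2;  s_142 = 2
  s_143 = 0;  s_144 = 3;  s_145 = 2;  s_146 = 0;  s_147 = 0;  s_148 = 4
  s_149 = 3;  s_150 = 2;  s_151 = 0;  s_152 = 2;  s_153 = 3;  s_154 = 0
  s_155 = 1;  s_156 = 0;  s_157 = 1;  s_158 = 3;  s_159 = 0;  s_160 = 0
  s_161 = 1;  s_162 = 3;  s_163 = 2;  s_164 = 4;  s_165 = 3;  s_166 = 2
  s_167 = 2;  s_168 = 3;  s_169 = 3;  s_170 = 2;  s_171 = 1;  s_172 = 4
  s_173 = 0;  s_174 = 1;  s_175 = 0;  s_176 = 2;  s_177 = 1;  s_178 = 0
  s_179 = 1;  s_180 = 1;  s_181 = 0;  s_182 = 4;  s_183 = 3;  s_184 = 3
  s_185 = 3;  s_186 = 2;  s_187 = 4;  s_188 = 0;  s_189 = 3;  s_190 = 2
  s_191 = 0;  s_192 = 3;  s_193 = 1;  s_194 = 0;  s_195 = 2;  s_196 = 0
  s_197 = 3;  s_198 = 0;  s_199 = 4;  s_200 = 0;  s_201 = 2;  s_202 = 3
  s_203 = 3;  s_204 = 1;  s_205 = 4;  s_206 = 3;  s_207 = 3;  s_208 = 1
  s_209 = 3;  s_210 = 2;  s_211 = 1;  s_212 = 3;  s_213 = 3;  s_214 = 0
  s_215 = 3;  s_216 = 2;  s_217 = 4;  s_218 = 0;  s_219 = 1;  s_220 = 4
  s_221 = 2;  s_222 = 3;  s_223 = 1;  s_224 = 1;  s_225 = 4;  s_226 = 4
  s_227 = 2;  s_228 = 2;  s_229 = 1;  s_230 = 0;  s_231 = 3;  s_232 = 2
  s_233 = 0;  s_234 = 1;  s_235 = 3;  s_236 = 2;  s_237 = 2;  s_238 = 0
  s_239 = 4;  s_240 = 2;  s_241 = 3;  s_242 = 4;  s_243 = 4;  s_244 = 0
  s_245 = 3;  s_246 = 2;  s_247 = 3;  s_248 = 0;  s_249 = 3;  s_250 = 0
  s_251 = 2;  s_252 = 1;  s_253 = 0;  s_254 = 4;  s_255 = 3;  s_256 = 2
  s_257 = 4;  s_258 = 3;  s_259 = 4;  s_260 = 0;  s_261 = 1;  s_262 = 3
  s_263 = 2;  s_264 = 0;  s_265 = 2;  s_266 = 1;  s_267 = 2;  s_268 = 3
  s_269 = 0;  s_270 = 1;  s_271 = 4;  s_272 = 2;  s_273 = 4;  s_274 = 0
  s_275 = 0;  s_276 = 4;  s_277 = 4;  s_278 = 4;  s_279 = 1;  s_280 = 4
  s_281 = 3;  s_282 = 2;  s_283 = 1;  s_284 = 0;  s_285 = 3;  s_286 = 1
  s_287 = 1;  s_288 = 2;  s_289 = 3;  s_290 = 2;  s_291 = 0;  s_292 = 1
  s_293 = 1;  s_294 = 4;  s_295 = 4;  s_296 = 0;  s_297 = 4;  s_298 = 3
  s_299 = 0;  s_300 = 3;  s_301 = 3;  s_302 = 2;  s_303 = 0;  s_304 = 2
  s_305 = 4;  s_306 = 4;  s_307 = 0;  s_308 = 0;  s_309 = 1;  s_310 = 0
  s_311 = 4;  s_312 = 3;  s_313 = 4;  s_314 = 2;  s_315 = 1;  s_316 = 4
  s_317 = 0;  s_318 = 0;  s_319 = 1;  s_320 = 3;  s_321 = 1;  s_322 = 0
  s_323 = 4;  s_324 = 2;  s_325 = 2;  s_326 = 1;  s_327 = 4;  s_328 = 4
  s_329 = 3;  s_330 = 0;  s_331 = 1;  s_332 = 1;  s_333 = 3;  s_334 = 4
  s_335 = 2;  s_336 = 0;  s_337 = 3;  s_338 = 3;  s_339 = 2;  s_340 = 1
  s_341 = 1;  s_342 = 3;  s_343 = 4;  s_344 = 0;  s_345 = 2;  s_346 = 0
  s_347 = 3;  s_348 = 2;  s_349 = 2;  s_350 = 3;  s_351 = 2;  s_352 = 3
  s_353 = 2;  s_354 = 4;  s_355 = 0;  s_356 = 4;  s_357 = 1;  s_358 = 4
  s_359 = 3;  s_360 = 1;  s_361 = 2;  s_362 = 1;  s_363 = 3
s_364 = 4·3 + 3·1 + 2·2 + 0·1 + 4·3 = 1
s_365 = 4·1 + 3·3 + 2·1 + 0·2 + 4·1 = 4

4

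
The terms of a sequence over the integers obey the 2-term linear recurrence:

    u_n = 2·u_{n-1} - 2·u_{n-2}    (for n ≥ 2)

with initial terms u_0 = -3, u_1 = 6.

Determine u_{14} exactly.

-1152

u_2 = 2·6 + -2·-3 = 18
u_3 = 2·18 + -2·6 = 24
u_4 = 2·24 + -2·18 = 12
u_5 = 2·12 + -2·24 = -24
u_6 = 2·-24 + -2·12 = -72
u_7 = 2·-72 + -2·-24 = -96
u_8 = 2·-96 + -2·-72 = -48
u_9 = 2·-48 + -2·-96 = 96
u_10 = 2·96 + -2·-48 = 288
u_11 = 2·288 + -2·96 = 384
u_12 = 2·384 + -2·288 = 192
u_13 = 2·192 + -2·384 = -384
u_14 = 2·-384 + -2·192 = -1152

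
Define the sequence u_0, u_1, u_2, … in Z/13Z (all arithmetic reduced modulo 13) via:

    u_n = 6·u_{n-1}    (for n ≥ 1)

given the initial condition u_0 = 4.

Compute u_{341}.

u_1 = 6·4 = 11
u_2 = 6·11 = 1
u_3 = 6·1 = 6
u_4 = 6·6 = 10
u_5 = 6·10 = 8
u_6 = 6·8 = 9
u_7 = 6·9 = 2
u_8 = 6·2 = 12
u_9 = 6·12 = 7
u_10 = 6·7 = 3
u_11 = 6·3 = 5
u_12 = 6·5 = 4
(u_12) = (4) = (u_0), so the sequence has period 12.
341 ≡ 5 (mod 12), hence u_341 = u_5 = 8.

8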